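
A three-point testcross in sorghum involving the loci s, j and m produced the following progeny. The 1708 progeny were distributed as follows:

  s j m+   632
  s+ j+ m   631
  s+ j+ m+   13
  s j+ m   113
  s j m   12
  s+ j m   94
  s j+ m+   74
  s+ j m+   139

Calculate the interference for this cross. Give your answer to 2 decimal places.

0.20

The two most frequent reciprocal classes, s+ j+ m and s j m+, are the parental types, so the F1 was s+ j+ m / s j m+.
The two rarest classes, s+ j+ m+ and s j m, are the double crossovers. Comparing them with the parentals, only the m allele has switched, so m is the middle locus and the order is j – m – s.
j–m: (168 + 25)/1708 = 0.1130; m–s: (252 + 25)/1708 = 0.1622.
Expected DCO frequency = 0.1130 × 0.1622 ≈ 0.01833; observed = 25/1708 ≈ 0.01464.
Coefficient of coincidence = 0.01464/0.01833 ≈ 0.80; interference = 1 − 0.80 = 0.20.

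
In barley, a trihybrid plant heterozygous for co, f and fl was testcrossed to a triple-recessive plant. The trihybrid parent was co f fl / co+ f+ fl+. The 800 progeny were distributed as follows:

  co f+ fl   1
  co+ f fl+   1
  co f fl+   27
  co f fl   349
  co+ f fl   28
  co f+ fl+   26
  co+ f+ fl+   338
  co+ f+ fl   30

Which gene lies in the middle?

The two rarest classes, co f+ fl and co+ f fl+, are the double crossovers. Comparing them with the parentals, only the f allele has switched, so f is the middle locus and the order is fl – f – co.

f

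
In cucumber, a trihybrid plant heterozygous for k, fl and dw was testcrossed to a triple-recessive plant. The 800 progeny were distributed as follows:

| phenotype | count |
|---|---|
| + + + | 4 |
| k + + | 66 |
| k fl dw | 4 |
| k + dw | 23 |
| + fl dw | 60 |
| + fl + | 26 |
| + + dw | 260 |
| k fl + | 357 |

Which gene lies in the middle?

The two most frequent reciprocal classes, + + dw and k fl +, are the parental types, so the F1 was + + dw / k fl +.
The two rarest classes, + + + and k fl dw, are the double crossovers. Comparing them with the parentals, only the dw allele has switched, so dw is the middle locus and the order is fl – dw – k.

dw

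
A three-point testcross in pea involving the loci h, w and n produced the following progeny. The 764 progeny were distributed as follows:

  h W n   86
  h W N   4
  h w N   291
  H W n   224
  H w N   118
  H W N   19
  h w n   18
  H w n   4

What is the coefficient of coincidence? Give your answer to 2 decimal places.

The two most frequent reciprocal classes, h w N and H W n, are the parental types, so the F1 was h w N / H W n.
The two rarest classes, h W N and H w n, are the double crossovers. Comparing them with the parentals, only the w allele has switched, so w is the middle locus and the order is n – w – h.
n–w: (37 + 8)/764 = 0.0589; w–h: (204 + 8)/764 = 0.2775.
Expected DCO frequency = 0.0589 × 0.2775 ≈ 0.01634; observed = 8/764 ≈ 0.01047.
Coefficient of coincidence = 0.01047/0.01634 ≈ 0.64.

0.64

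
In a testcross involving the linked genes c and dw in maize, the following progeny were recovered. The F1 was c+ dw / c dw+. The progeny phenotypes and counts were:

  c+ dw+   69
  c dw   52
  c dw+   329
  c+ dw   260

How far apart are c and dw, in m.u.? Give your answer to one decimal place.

The recombinant classes are c+ dw+ and c dw: 69 + 52 = 121.
Recombination frequency = 121/710 = 0.1704 ≈ 17.0%, i.e. 17.0 m.u.

17.0 m.u.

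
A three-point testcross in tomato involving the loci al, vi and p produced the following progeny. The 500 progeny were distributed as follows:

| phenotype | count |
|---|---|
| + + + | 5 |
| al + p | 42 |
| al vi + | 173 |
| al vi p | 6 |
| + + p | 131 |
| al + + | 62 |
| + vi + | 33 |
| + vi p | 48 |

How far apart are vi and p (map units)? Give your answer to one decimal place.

24.2 map units

The two most frequent reciprocal classes, al vi + and + + p, are the parental types, so the F1 was al vi + / + + p.
The two rarest classes, al vi p and + + +, are the double crossovers. Comparing them with the parentals, only the p allele has switched, so p is the middle locus and the order is vi – p – al.
Crossovers in the vi–p interval produce the single-crossover classes al + + and + vi p (62 + 48 = 110) plus the double crossovers (11).
RF(vi–p) = (110 + 11) / 500 = 121/500 = 0.2420 → 24.2 map units.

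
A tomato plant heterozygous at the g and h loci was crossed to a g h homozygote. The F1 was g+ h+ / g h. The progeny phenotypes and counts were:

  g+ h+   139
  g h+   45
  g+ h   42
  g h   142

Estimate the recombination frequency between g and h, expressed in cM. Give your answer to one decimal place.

23.6 cM

The recombinant classes are g+ h and g h+: 42 + 45 = 87.
Recombination frequency = 87/368 = 0.2364 ≈ 23.6%, i.e. 23.6 cM.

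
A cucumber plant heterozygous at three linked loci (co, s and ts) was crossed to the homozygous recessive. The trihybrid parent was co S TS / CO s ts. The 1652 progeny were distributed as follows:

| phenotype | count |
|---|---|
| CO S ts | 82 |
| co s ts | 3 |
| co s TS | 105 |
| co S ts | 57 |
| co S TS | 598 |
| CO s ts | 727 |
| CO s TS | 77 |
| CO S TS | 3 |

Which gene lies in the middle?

co

The two rarest classes, CO S TS and co s ts, are the double crossovers. Comparing them with the parentals, only the co allele has switched, so co is the middle locus and the order is s – co – ts.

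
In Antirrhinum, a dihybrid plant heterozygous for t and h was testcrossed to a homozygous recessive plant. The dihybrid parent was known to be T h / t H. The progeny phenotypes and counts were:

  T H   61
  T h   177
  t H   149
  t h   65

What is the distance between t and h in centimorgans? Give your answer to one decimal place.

27.9 centimorgans

The recombinant classes are T H and t h: 61 + 65 = 126.
Recombination frequency = 126/452 = 0.2788 ≈ 27.9%, i.e. 27.9 centimorgans.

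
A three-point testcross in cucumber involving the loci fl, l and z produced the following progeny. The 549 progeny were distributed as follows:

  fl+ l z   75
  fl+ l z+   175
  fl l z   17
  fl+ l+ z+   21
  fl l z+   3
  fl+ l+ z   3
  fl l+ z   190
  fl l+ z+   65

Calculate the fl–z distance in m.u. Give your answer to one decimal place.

26.6 m.u.

The two most frequent reciprocal classes, fl+ l z+ and fl l+ z, are the parental types, so the F1 was fl+ l z+ / fl l+ z.
The two rarest classes, fl l z+ and fl+ l+ z, are the double crossovers. Comparing them with the parentals, only the fl allele has switched, so fl is the middle locus and the order is z – fl – l.
Crossovers in the z–fl interval produce the single-crossover classes fl+ l z and fl l+ z+ (75 + 65 = 140) plus the double crossovers (6).
RF(z–fl) = (140 + 6) / 549 = 146/549 = 0.2659 → 26.6 m.u.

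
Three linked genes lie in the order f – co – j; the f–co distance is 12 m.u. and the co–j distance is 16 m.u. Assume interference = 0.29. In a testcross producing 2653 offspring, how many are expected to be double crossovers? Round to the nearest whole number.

Map distances give recombination frequencies of 0.120 and 0.160 for the two intervals.
With interference 0.29 (so coincidence = 0.71), expected double-crossover frequency = 0.120 × 0.160 × 0.71 = 0.01363.
Expected number = 0.01363 × 2653 = 36.17 ≈ 36.

36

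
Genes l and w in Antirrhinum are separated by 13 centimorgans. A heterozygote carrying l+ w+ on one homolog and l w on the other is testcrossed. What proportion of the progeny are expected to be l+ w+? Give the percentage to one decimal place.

43.5%

A map distance of 13 centimorgans corresponds to a recombination frequency of 0.130.
The F1 is l+ w+ / l w, so l+ w+ is a parental gamete class with expected frequency (1 − r)/2 = 0.870/2 = 0.4350.
That is 0.4350 = 43.5% of the progeny.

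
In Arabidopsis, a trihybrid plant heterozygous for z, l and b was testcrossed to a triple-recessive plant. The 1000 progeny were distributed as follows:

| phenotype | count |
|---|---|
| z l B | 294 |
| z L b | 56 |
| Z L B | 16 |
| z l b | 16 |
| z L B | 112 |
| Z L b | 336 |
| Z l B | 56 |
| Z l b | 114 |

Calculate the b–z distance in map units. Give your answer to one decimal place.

14.4 map units

The two most frequent reciprocal classes, Z L b and z l B, are the parental types, so the F1 was Z L b / z l B.
The two rarest classes, Z L B and z l b, are the double crossovers. Comparing them with the parentals, only the b allele has switched, so b is the middle locus and the order is l – b – z.
Crossovers in the b–z interval produce the single-crossover classes z L b and Z l B (56 + 56 = 112) plus the double crossovers (32).
RF(b–z) = (112 + 32) / 1000 = 144/1000 = 0.1440 → 14.4 map units.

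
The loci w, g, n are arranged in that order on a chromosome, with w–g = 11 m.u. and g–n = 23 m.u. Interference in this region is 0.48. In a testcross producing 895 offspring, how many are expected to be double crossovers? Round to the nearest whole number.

12

Map distances give recombination frequencies of 0.110 and 0.230 for the two intervals.
With interference 0.48 (so coincidence = 0.52), expected double-crossover frequency = 0.110 × 0.230 × 0.52 = 0.01316.
Expected number = 0.01316 × 895 = 11.77 ≈ 12.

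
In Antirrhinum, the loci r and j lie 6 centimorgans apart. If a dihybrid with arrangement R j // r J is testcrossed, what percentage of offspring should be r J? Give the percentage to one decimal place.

47.0%

A map distance of 6 centimorgans corresponds to a recombination frequency of 0.060.
The F1 is R j / r J, so r J is a parental gamete class with expected frequency (1 − r)/2 = 0.940/2 = 0.4700.
That is 0.4700 = 47.0% of the progeny.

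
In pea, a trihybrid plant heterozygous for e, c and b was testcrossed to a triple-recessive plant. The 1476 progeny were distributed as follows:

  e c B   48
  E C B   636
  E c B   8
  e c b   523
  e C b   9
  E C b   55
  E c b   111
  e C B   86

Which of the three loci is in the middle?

The two most frequent reciprocal classes, E C B and e c b, are the parental types, so the F1 was E C B / e c b.
The two rarest classes, E c B and e C b, are the double crossovers. Comparing them with the parentals, only the c allele has switched, so c is the middle locus and the order is e – c – b.

c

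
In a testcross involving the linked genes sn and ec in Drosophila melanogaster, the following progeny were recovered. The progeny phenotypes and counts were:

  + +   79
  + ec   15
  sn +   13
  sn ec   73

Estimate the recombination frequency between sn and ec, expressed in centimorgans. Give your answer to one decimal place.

15.6 centimorgans

The two most frequent classes, + + (79) and sn ec (73), are the parental types, so the F1 was + + / sn ec.
The recombinant classes are + ec and sn +: 15 + 13 = 28.
Recombination frequency = 28/180 = 0.1556 ≈ 15.6%, i.e. 15.6 centimorgans.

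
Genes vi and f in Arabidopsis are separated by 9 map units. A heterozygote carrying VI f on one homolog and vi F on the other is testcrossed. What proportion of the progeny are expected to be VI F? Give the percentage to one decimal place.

A map distance of 9 map units corresponds to a recombination frequency of 0.090.
The F1 is VI f / vi F, so VI F is a recombinant gamete class with expected frequency r/2 = 0.090/2 = 0.0450.
That is 0.0450 = 4.5% of the progeny.

4.5%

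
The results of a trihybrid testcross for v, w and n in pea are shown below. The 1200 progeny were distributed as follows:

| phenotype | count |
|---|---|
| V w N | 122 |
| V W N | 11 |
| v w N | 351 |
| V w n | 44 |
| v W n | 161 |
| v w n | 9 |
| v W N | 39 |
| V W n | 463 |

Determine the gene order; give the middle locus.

n

The two most frequent reciprocal classes, v w N and V W n, are the parental types, so the F1 was v w N / V W n.
The two rarest classes, v w n and V W N, are the double crossovers. Comparing them with the parentals, only the n allele has switched, so n is the middle locus and the order is w – n – v.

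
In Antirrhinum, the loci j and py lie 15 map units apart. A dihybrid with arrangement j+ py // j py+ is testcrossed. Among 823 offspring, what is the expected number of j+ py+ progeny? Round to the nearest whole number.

62

A map distance of 15 map units corresponds to a recombination frequency of 0.150.
The F1 is j+ py / j py+, so j+ py+ is a recombinant gamete class with expected frequency r/2 = 0.150/2 = 0.0750.
Expected number = 0.0750 × 823 = 61.72 ≈ 62.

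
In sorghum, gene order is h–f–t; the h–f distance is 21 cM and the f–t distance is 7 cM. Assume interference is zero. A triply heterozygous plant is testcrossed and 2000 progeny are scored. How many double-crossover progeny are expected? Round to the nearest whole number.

29

Map distances give recombination frequencies of 0.210 and 0.070 for the two intervals.
With no interference, expected double-crossover frequency = 0.210 × 0.070 = 0.01470.
Expected number = 0.01470 × 2000 = 29.40 ≈ 29.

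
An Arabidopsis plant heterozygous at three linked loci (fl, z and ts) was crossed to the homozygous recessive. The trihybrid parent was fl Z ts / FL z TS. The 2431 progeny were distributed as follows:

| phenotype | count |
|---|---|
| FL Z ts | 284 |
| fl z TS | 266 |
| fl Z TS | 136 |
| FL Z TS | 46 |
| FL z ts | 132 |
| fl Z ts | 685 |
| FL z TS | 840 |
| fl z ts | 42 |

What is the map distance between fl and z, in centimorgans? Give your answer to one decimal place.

The two rarest classes, fl z ts and FL Z TS, are the double crossovers. Comparing them with the parentals, only the z allele has switched, so z is the middle locus and the order is fl – z – ts.
Crossovers in the fl–z interval produce the single-crossover classes FL Z ts and fl z TS (284 + 266 = 550) plus the double crossovers (88).
RF(fl–z) = (550 + 88) / 2431 = 638/2431 = 0.2624 → 26.2 centimorgans.

26.2 centimorgans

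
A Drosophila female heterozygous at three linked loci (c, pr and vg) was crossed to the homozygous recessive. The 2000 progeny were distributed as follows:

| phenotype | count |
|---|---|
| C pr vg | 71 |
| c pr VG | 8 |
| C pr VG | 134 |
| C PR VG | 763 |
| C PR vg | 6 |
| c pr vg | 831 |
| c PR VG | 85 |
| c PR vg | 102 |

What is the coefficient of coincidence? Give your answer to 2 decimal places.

0.66

The two most frequent reciprocal classes, C PR VG and c pr vg, are the parental types, so the F1 was C PR VG / c pr vg.
The two rarest classes, C PR vg and c pr VG, are the double crossovers. Comparing them with the parentals, only the vg allele has switched, so vg is the middle locus and the order is c – vg – pr.
c–vg: (156 + 14)/2000 = 0.0850; vg–pr: (236 + 14)/2000 = 0.1250.
Expected DCO frequency = 0.0850 × 0.1250 ≈ 0.01063; observed = 14/2000 ≈ 0.00700.
Coefficient of coincidence = 0.00700/0.01063 ≈ 0.66.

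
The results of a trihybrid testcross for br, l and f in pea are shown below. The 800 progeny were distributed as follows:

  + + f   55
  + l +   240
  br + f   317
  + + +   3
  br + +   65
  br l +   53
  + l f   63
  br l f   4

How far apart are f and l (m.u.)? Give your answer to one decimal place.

The two most frequent reciprocal classes, br + f and + l +, are the parental types, so the F1 was br + f / + l +.
The two rarest classes, br l f and + + +, are the double crossovers. Comparing them with the parentals, only the l allele has switched, so l is the middle locus and the order is f – l – br.
Crossovers in the f–l interval produce the single-crossover classes br + + and + l f (65 + 63 = 128) plus the double crossovers (7).
RF(f–l) = (128 + 7) / 800 = 135/800 = 0.1688 → 16.9 m.u.

16.9 m.u.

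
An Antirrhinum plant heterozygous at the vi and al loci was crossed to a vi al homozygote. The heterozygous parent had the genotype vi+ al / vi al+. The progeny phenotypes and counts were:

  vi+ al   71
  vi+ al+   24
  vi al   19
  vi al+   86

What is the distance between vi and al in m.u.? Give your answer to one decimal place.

21.5 m.u.

The recombinant classes are vi+ al+ and vi al: 24 + 19 = 43.
Recombination frequency = 43/200 = 0.2150 ≈ 21.5%, i.e. 21.5 m.u.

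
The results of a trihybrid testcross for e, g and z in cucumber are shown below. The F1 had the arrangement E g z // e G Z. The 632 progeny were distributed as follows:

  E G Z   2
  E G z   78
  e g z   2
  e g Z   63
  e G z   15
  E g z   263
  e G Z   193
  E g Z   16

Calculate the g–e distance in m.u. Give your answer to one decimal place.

The two rarest classes, e g z and E G Z, are the double crossovers. Comparing them with the parentals, only the e allele has switched, so e is the middle locus and the order is z – e – g.
Crossovers in the e–g interval produce the single-crossover classes E G z and e g Z (78 + 63 = 141) plus the double crossovers (4).
RF(e–g) = (141 + 4) / 632 = 145/632 = 0.2294 → 22.9 m.u.

22.9 m.u.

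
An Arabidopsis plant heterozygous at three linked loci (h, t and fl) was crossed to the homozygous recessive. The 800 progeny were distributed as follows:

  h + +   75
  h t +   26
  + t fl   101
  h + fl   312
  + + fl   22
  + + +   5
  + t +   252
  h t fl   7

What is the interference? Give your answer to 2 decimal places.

The two most frequent reciprocal classes, + t + and h + fl, are the parental types, so the F1 was + t + / h + fl.
The two rarest classes, + + + and h t fl, are the double crossovers. Comparing them with the parentals, only the t allele has switched, so t is the middle locus and the order is fl – t – h.
fl–t: (176 + 12)/800 = 0.2350; t–h: (48 + 12)/800 = 0.0750.
Expected DCO frequency = 0.2350 × 0.0750 ≈ 0.01762; observed = 12/800 ≈ 0.01500.
Coefficient of coincidence = 0.01500/0.01762 ≈ 0.85; interference = 1 − 0.85 = 0.15.

0.15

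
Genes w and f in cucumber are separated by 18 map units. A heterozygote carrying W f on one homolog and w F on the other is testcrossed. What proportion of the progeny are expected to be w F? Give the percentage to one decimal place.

41.0%

A map distance of 18 map units corresponds to a recombination frequency of 0.180.
The F1 is W f / w F, so w F is a parental gamete class with expected frequency (1 − r)/2 = 0.820/2 = 0.4100.
That is 0.4100 = 41.0% of the progeny.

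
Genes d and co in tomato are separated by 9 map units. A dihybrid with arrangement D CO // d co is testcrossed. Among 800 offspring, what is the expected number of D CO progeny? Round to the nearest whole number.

364

A map distance of 9 map units corresponds to a recombination frequency of 0.090.
The F1 is D CO / d co, so D CO is a parental gamete class with expected frequency (1 − r)/2 = 0.910/2 = 0.4550.
Expected number = 0.4550 × 800 = 364.00 ≈ 364.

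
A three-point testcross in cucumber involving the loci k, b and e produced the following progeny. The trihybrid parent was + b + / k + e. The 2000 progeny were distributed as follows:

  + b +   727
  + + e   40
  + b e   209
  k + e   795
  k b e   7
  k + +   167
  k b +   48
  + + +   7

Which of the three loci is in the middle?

b

The two rarest classes, + + + and k b e, are the double crossovers. Comparing them with the parentals, only the b allele has switched, so b is the middle locus and the order is k – b – e.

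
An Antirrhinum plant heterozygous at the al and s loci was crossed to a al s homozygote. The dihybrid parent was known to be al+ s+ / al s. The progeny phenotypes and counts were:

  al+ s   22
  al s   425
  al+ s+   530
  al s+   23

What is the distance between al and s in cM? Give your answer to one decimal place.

4.5 cM

The recombinant classes are al+ s and al s+: 22 + 23 = 45.
Recombination frequency = 45/1000 = 0.0450 ≈ 4.5%, i.e. 4.5 cM.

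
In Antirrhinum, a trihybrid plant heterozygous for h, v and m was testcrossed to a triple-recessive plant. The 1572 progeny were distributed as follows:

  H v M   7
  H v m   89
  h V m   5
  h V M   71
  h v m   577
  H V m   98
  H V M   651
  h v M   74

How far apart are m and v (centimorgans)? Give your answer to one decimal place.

11.7 centimorgans

The two most frequent reciprocal classes, h v m and H V M, are the parental types, so the F1 was h v m / H V M.
The two rarest classes, h V m and H v M, are the double crossovers. Comparing them with the parentals, only the v allele has switched, so v is the middle locus and the order is m – v – h.
Crossovers in the m–v interval produce the single-crossover classes h v M and H V m (74 + 98 = 172) plus the double crossovers (12).
RF(m–v) = (172 + 12) / 1572 = 184/1572 = 0.1170 → 11.7 centimorgans.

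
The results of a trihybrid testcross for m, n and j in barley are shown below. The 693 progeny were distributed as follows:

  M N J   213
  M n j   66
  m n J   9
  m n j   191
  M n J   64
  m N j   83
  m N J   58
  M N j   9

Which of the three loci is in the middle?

The two most frequent reciprocal classes, M N J and m n j, are the parental types, so the F1 was M N J / m n j.
The two rarest classes, M N j and m n J, are the double crossovers. Comparing them with the parentals, only the j allele has switched, so j is the middle locus and the order is n – j – m.

j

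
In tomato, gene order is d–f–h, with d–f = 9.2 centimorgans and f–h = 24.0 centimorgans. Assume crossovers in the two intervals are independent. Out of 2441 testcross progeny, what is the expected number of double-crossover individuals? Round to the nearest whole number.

Map distances give recombination frequencies of 0.092 and 0.240 for the two intervals.
With no interference, expected double-crossover frequency = 0.092 × 0.240 = 0.02208.
Expected number = 0.02208 × 2441 = 53.90 ≈ 54.

54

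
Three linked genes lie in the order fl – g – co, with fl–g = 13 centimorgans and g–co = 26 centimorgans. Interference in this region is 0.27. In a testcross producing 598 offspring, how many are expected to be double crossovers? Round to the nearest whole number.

Map distances give recombination frequencies of 0.130 and 0.260 for the two intervals.
With interference 0.27 (so coincidence = 0.73), expected double-crossover frequency = 0.130 × 0.260 × 0.73 = 0.02467.
Expected number = 0.02467 × 598 = 14.76 ≈ 15.

15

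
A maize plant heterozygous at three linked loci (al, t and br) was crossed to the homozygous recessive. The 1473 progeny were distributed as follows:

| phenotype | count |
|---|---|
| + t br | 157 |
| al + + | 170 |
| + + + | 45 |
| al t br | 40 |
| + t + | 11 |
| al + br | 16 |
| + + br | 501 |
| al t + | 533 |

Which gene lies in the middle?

The two most frequent reciprocal classes, al t + and + + br, are the parental types, so the F1 was al t + / + + br.
The two rarest classes, + t + and al + br, are the double crossovers. Comparing them with the parentals, only the al allele has switched, so al is the middle locus and the order is br – al – t.

al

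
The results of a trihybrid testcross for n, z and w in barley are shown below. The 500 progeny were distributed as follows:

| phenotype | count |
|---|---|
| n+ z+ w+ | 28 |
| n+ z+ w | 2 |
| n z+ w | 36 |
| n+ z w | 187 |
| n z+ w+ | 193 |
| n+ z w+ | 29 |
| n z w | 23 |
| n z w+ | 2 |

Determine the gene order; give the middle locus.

z

The two most frequent reciprocal classes, n+ z w and n z+ w+, are the parental types, so the F1 was n+ z w / n z+ w+.
The two rarest classes, n+ z+ w and n z w+, are the double crossovers. Comparing them with the parentals, only the z allele has switched, so z is the middle locus and the order is w – z – n.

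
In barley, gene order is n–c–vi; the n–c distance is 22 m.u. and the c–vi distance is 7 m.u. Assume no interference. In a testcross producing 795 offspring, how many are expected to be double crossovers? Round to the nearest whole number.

Map distances give recombination frequencies of 0.220 and 0.070 for the two intervals.
With no interference, expected double-crossover frequency = 0.220 × 0.070 = 0.01540.
Expected number = 0.01540 × 795 = 12.24 ≈ 12.

12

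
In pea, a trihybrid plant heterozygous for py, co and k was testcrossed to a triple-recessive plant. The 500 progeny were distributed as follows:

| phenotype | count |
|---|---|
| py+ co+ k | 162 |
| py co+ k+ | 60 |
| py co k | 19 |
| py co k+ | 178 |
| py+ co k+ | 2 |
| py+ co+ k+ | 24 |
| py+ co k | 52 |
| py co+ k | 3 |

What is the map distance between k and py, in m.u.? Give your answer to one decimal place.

9.6 m.u.

The two most frequent reciprocal classes, py co k+ and py+ co+ k, are the parental types, so the F1 was py co k+ / py+ co+ k.
The two rarest classes, py+ co k+ and py co+ k, are the double crossovers. Comparing them with the parentals, only the py allele has switched, so py is the middle locus and the order is k – py – co.
Crossovers in the k–py interval produce the single-crossover classes py co k and py+ co+ k+ (19 + 24 = 43) plus the double crossovers (5).
RF(k–py) = (43 + 5) / 500 = 48/500 = 0.0960 → 9.6 m.u.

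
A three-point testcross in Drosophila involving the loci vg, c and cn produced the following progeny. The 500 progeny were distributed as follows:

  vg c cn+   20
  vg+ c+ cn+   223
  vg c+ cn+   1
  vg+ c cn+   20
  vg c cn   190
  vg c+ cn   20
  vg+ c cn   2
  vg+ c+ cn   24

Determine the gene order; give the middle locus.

The two most frequent reciprocal classes, vg+ c+ cn+ and vg c cn, are the parental types, so the F1 was vg+ c+ cn+ / vg c cn.
The two rarest classes, vg c+ cn+ and vg+ c cn, are the double crossovers. Comparing them with the parentals, only the vg allele has switched, so vg is the middle locus and the order is c – vg – cn.

vg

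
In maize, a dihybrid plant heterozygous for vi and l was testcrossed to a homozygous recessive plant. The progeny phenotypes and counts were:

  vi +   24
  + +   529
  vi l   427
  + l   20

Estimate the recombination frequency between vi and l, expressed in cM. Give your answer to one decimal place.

4.4 cM

The two most frequent classes, + + (529) and vi l (427), are the parental types, so the F1 was + + / vi l.
The recombinant classes are + l and vi +: 20 + 24 = 44.
Recombination frequency = 44/1000 = 0.0440 ≈ 4.4%, i.e. 4.4 cM.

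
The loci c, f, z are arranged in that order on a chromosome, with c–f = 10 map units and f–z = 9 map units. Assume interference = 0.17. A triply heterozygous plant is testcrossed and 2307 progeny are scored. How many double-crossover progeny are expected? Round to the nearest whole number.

Map distances give recombination frequencies of 0.100 and 0.090 for the two intervals.
With interference 0.17 (so coincidence = 0.83), expected double-crossover frequency = 0.100 × 0.090 × 0.83 = 0.00747.
Expected number = 0.00747 × 2307 = 17.23 ≈ 17.

17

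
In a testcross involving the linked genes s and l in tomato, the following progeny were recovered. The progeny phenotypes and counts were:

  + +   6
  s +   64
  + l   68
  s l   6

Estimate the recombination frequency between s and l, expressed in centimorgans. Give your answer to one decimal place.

The two most frequent classes, + l (68) and s + (64), are the parental types, so the F1 was + l / s +.
The recombinant classes are + + and s l: 6 + 6 = 12.
Recombination frequency = 12/144 = 0.0833 ≈ 8.3%, i.e. 8.3 centimorgans.

8.3 centimorgans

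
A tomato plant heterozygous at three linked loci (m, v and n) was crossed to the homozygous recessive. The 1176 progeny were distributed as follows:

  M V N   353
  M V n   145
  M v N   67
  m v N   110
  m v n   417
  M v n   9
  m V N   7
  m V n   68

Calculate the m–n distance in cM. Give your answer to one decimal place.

The two most frequent reciprocal classes, M V N and m v n, are the parental types, so the F1 was M V N / m v n.
The two rarest classes, m V N and M v n, are the double crossovers. Comparing them with the parentals, only the m allele has switched, so m is the middle locus and the order is n – m – v.
Crossovers in the n–m interval produce the single-crossover classes M V n and m v N (145 + 110 = 255) plus the double crossovers (16).
RF(n–m) = (255 + 16) / 1176 = 271/1176 = 0.2304 → 23.0 cM.

23.0 cM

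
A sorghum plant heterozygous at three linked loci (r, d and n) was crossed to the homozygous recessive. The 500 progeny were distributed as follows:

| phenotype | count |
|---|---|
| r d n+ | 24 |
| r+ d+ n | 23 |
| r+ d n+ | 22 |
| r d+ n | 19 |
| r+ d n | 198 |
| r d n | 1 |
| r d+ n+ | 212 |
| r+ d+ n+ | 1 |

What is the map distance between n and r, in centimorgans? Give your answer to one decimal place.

8.6 centimorgans

The two most frequent reciprocal classes, r+ d n and r d+ n+, are the parental types, so the F1 was r+ d n / r d+ n+.
The two rarest classes, r d n and r+ d+ n+, are the double crossovers. Comparing them with the parentals, only the r allele has switched, so r is the middle locus and the order is d – r – n.
Crossovers in the r–n interval produce the single-crossover classes r+ d n+ and r d+ n (22 + 19 = 41) plus the double crossovers (2).
RF(r–n) = (41 + 2) / 500 = 43/500 = 0.0860 → 8.6 centimorgans.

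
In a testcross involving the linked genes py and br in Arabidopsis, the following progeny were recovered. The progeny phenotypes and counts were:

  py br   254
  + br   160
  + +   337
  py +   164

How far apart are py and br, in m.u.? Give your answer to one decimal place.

35.4 m.u.

The two most frequent classes, + + (337) and py br (254), are the parental types, so the F1 was + + / py br.
The recombinant classes are + br and py +: 160 + 164 = 324.
Recombination frequency = 324/915 = 0.3541 ≈ 35.4%, i.e. 35.4 m.u.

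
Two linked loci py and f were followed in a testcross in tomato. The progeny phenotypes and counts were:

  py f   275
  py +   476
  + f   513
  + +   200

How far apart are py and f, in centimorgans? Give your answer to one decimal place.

The two most frequent classes, + f (513) and py + (476), are the parental types, so the F1 was + f / py +.
The recombinant classes are + + and py f: 200 + 275 = 475.
Recombination frequency = 475/1464 = 0.3245 ≈ 32.4%, i.e. 32.4 centimorgans.

32.4 centimorgans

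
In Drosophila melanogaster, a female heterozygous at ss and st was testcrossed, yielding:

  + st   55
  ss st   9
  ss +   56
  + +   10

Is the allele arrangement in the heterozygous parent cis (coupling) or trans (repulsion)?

The two most frequent classes are + st (55) and ss + (56); these are the parental (non-recombinant) types.
So the F1 carried + st on one chromosome and ss + on the other — the recessive alleles are on opposite chromosomes (trans / repulsion).

trans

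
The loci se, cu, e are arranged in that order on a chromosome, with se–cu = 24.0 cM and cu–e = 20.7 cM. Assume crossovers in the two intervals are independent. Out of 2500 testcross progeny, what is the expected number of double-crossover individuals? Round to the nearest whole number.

124

Map distances give recombination frequencies of 0.240 and 0.207 for the two intervals.
With no interference, expected double-crossover frequency = 0.240 × 0.207 = 0.04968.
Expected number = 0.04968 × 2500 = 124.20 ≈ 124.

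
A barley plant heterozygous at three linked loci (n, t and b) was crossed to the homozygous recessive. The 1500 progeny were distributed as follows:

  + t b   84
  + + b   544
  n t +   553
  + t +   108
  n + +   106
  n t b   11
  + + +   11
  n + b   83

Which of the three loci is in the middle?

The two most frequent reciprocal classes, n t + and + + b, are the parental types, so the F1 was n t + / + + b.
The two rarest classes, n t b and + + +, are the double crossovers. Comparing them with the parentals, only the b allele has switched, so b is the middle locus and the order is n – b – t.

b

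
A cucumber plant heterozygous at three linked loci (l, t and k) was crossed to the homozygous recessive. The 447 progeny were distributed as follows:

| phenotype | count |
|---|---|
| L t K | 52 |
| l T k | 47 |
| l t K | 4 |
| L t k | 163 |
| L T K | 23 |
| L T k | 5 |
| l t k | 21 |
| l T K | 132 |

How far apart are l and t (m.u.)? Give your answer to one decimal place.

11.9 m.u.

The two most frequent reciprocal classes, L t k and l T K, are the parental types, so the F1 was L t k / l T K.
The two rarest classes, L T k and l t K, are the double crossovers. Comparing them with the parentals, only the t allele has switched, so t is the middle locus and the order is k – t – l.
Crossovers in the t–l interval produce the single-crossover classes l t k and L T K (21 + 23 = 44) plus the double crossovers (9).
RF(t–l) = (44 + 9) / 447 = 53/447 = 0.1186 → 11.9 m.u.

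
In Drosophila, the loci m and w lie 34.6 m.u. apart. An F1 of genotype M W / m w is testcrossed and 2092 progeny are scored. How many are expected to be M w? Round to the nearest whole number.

A map distance of 34.6 m.u. corresponds to a recombination frequency of 0.346.
The F1 is M W / m w, so M w is a recombinant gamete class with expected frequency r/2 = 0.346/2 = 0.1730.
Expected number = 0.1730 × 2092 = 361.92 ≈ 362.

362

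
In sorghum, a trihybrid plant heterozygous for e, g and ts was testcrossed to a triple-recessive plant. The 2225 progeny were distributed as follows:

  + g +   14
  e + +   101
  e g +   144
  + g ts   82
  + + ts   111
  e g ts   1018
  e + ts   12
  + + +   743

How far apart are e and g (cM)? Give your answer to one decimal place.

The two most frequent reciprocal classes, e g ts and + + +, are the parental types, so the F1 was e g ts / + + +.
The two rarest classes, e + ts and + g +, are the double crossovers. Comparing them with the parentals, only the g allele has switched, so g is the middle locus and the order is ts – g – e.
Crossovers in the g–e interval produce the single-crossover classes + g ts and e + + (82 + 101 = 183) plus the double crossovers (26).
RF(g–e) = (183 + 26) / 2225 = 209/2225 = 0.0939 → 9.4 cM.

9.4 cM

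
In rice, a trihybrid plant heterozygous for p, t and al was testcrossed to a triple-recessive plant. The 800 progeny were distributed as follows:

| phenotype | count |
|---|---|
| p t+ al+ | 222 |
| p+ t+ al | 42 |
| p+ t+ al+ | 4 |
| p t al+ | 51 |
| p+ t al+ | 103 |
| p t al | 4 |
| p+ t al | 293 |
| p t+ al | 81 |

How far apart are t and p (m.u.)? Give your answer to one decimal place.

12.6 m.u.

The two most frequent reciprocal classes, p+ t al and p t+ al+, are the parental types, so the F1 was p+ t al / p t+ al+.
The two rarest classes, p t al and p+ t+ al+, are the double crossovers. Comparing them with the parentals, only the p allele has switched, so p is the middle locus and the order is t – p – al.
Crossovers in the t–p interval produce the single-crossover classes p+ t+ al and p t al+ (42 + 51 = 93) plus the double crossovers (8).
RF(t–p) = (93 + 8) / 800 = 101/800 = 0.1263 → 12.6 m.u.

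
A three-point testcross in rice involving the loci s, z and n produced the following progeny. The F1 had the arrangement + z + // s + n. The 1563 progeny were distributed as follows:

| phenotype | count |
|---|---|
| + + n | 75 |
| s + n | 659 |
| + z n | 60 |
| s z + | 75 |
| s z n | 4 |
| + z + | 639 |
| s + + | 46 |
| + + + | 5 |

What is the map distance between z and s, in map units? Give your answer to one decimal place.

The two rarest classes, + + + and s z n, are the double crossovers. Comparing them with the parentals, only the z allele has switched, so z is the middle locus and the order is s – z – n.
Crossovers in the s–z interval produce the single-crossover classes s z + and + + n (75 + 75 = 150) plus the double crossovers (9).
RF(s–z) = (150 + 9) / 1563 = 159/1563 = 0.1017 → 10.2 map units.

10.2 map units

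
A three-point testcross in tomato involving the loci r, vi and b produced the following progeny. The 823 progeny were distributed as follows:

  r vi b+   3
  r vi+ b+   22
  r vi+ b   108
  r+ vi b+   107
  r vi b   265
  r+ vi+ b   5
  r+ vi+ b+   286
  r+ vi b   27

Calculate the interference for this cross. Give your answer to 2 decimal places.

0.48

The two most frequent reciprocal classes, r vi b and r+ vi+ b+, are the parental types, so the F1 was r vi b / r+ vi+ b+.
The two rarest classes, r vi b+ and r+ vi+ b, are the double crossovers. Comparing them with the parentals, only the b allele has switched, so b is the middle locus and the order is r – b – vi.
r–b: (49 + 8)/823 = 0.0693; b–vi: (215 + 8)/823 = 0.2710.
Expected DCO frequency = 0.0693 × 0.2710 ≈ 0.01878; observed = 8/823 ≈ 0.00972.
Coefficient of coincidence = 0.00972/0.01878 ≈ 0.52; interference = 1 − 0.52 = 0.48.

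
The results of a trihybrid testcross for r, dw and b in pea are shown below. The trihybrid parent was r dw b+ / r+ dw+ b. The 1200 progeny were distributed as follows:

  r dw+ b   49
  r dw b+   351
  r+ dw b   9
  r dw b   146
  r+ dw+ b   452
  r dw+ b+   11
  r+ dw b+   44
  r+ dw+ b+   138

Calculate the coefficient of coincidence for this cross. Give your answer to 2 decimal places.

The two rarest classes, r dw+ b+ and r+ dw b, are the double crossovers. Comparing them with the parentals, only the dw allele has switched, so dw is the middle locus and the order is b – dw – r.
b–dw: (284 + 20)/1200 = 0.2533; dw–r: (93 + 20)/1200 = 0.0942.
Expected DCO frequency = 0.2533 × 0.0942 ≈ 0.02386; observed = 20/1200 ≈ 0.01667.
Coefficient of coincidence = 0.01667/0.02386 ≈ 0.70.

0.70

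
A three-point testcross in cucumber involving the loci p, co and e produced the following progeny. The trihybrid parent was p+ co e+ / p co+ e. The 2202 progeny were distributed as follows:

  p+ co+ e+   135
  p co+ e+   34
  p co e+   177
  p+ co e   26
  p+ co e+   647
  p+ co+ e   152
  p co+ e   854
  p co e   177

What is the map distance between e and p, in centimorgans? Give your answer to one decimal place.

The two rarest classes, p+ co e and p co+ e+, are the double crossovers. Comparing them with the parentals, only the e allele has switched, so e is the middle locus and the order is p – e – co.
Crossovers in the p–e interval produce the single-crossover classes p co e+ and p+ co+ e (177 + 152 = 329) plus the double crossovers (60).
RF(p–e) = (329 + 60) / 2202 = 389/2202 = 0.1767 → 17.7 centimorgans.

17.7 centimorgans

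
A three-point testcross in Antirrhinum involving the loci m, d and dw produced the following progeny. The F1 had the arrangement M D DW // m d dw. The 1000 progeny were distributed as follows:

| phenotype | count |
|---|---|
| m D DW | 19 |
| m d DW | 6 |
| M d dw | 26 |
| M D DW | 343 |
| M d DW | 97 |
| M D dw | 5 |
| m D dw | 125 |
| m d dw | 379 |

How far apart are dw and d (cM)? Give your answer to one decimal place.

The two rarest classes, M D dw and m d DW, are the double crossovers. Comparing them with the parentals, only the dw allele has switched, so dw is the middle locus and the order is m – dw – d.
Crossovers in the dw–d interval produce the single-crossover classes M d DW and m D dw (97 + 125 = 222) plus the double crossovers (11).
RF(dw–d) = (222 + 11) / 1000 = 233/1000 = 0.2330 → 23.3 cM.

23.3 cM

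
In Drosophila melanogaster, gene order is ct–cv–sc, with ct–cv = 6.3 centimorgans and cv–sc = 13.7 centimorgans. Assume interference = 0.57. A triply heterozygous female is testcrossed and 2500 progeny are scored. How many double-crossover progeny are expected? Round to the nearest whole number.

Map distances give recombination frequencies of 0.063 and 0.137 for the two intervals.
With interference 0.57 (so coincidence = 0.43), expected double-crossover frequency = 0.063 × 0.137 × 0.43 = 0.00371.
Expected number = 0.00371 × 2500 = 9.28 ≈ 9.

9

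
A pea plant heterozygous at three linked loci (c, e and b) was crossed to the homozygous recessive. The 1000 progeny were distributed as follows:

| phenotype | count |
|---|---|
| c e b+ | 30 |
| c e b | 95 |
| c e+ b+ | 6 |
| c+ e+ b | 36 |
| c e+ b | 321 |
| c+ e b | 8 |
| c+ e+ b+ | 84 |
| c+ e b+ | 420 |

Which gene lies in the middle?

b

The two most frequent reciprocal classes, c+ e b+ and c e+ b, are the parental types, so the F1 was c+ e b+ / c e+ b.
The two rarest classes, c+ e b and c e+ b+, are the double crossovers. Comparing them with the parentals, only the b allele has switched, so b is the middle locus and the order is c – b – e.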